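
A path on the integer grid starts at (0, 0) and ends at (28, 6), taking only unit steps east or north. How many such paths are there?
Number of paths = 1344904

A monotone lattice path from (0, 0) to (28, 6) consists of 28 east steps and 6 north steps in some order, so it is determined by which 28 of the 34 steps are east. The count is C(34, 28) = 1344904.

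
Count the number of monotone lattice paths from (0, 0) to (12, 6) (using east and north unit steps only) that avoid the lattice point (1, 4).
Number of paths = 18174

Total paths from (0, 0) to (12, 6): C(18, 12) = 18564. Paths through (1, 4): (paths (0, 0) → (1, 4)) × (paths (1, 4) → (12, 6)) = C(5, 1) · C(13, 11) = 5 · 78 = 390. Avoidance count = 18564 − 390 = 18174.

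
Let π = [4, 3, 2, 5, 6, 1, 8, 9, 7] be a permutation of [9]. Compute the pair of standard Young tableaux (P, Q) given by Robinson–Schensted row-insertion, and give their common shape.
P = [1, 5, 6, 7, 9] / [2, 8] / [3] / [4];  Q = [1, 4, 5, 7, 8] / [2, 9] / [3] / [6];  common shape = (5, 2, 1, 1)

Row-insert the values π_1, π_2, … into P one at a time, bumping the leftmost entry strictly greater than the inserted value down to the next row. The recording tableau Q records, in position (i, j), the step at which that cell was added to P.
  Insert 4 (step 1): P = [4];  Q = [1]
  Insert 3 (step 2): P = [3] / [4];  Q = [1] / [2]
  Insert 2 (step 3): P = [2] / [3] / [4];  Q = [1] / [2] / [3]
  Insert 5 (step 4): P = [2, 5] / [3] / [4];  Q = [1, 4] / [2] / [3]
  Insert 6 (step 5): P = [2, 5, 6] / [3] / [4];  Q = [1, 4, 5] / [2] / [3]
  Insert 1 (step 6): P = [1, 5, 6] / [2] / [3] / [4];  Q = [1, 4, 5] / [2] / [3] / [6]
  Insert 8 (step 7): P = [1, 5, 6, 8] / [2] / [3] / [4];  Q = [1, 4, 5, 7] / [2] / [3] / [6]
  Insert 9 (step 8): P = [1, 5, 6, 8, 9] / [2] / [3] / [4];  Q = [1, 4, 5, 7, 8] / [2] / [3] / [6]
  Insert 7 (step 9): P = [1, 5, 6, 7, 9] / [2, 8] / [3] / [4];  Q = [1, 4, 5, 7, 8] / [2, 9] / [3] / [6]
Final shape: (5, 2, 1, 1).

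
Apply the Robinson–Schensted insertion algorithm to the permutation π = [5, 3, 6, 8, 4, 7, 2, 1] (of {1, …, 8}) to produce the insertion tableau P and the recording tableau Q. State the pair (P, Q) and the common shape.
P = [1, 4, 7] / [2, 6, 8] / [3] / [5];  Q = [1, 3, 4] / [2, 5, 6] / [7] / [8];  common shape = (3, 3, 1, 1)

Row-insert the values π_1, π_2, … into P one at a time, bumping the leftmost entry strictly greater than the inserted value down to the next row. The recording tableau Q records, in position (i, j), the step at which that cell was added to P.
  Insert 5 (step 1): P = [5];  Q = [1]
  Insert 3 (step 2): P = [3] / [5];  Q = [1] / [2]
  Insert 6 (step 3): P = [3, 6] / [5];  Q = [1, 3] / [2]
  Insert 8 (step 4): P = [3, 6, 8] / [5];  Q = [1, 3, 4] / [2]
  Insert 4 (step 5): P = [3, 4, 8] / [5, 6];  Q = [1, 3, 4] / [2, 5]
  Insert 7 (step 6): P = [3, 4, 7] / [5, 6, 8];  Q = [1, 3, 4] / [2, 5, 6]
  Insert 2 (step 7): P = [2, 4, 7] / [3, 6, 8] / [5];  Q = [1, 3, 4] / [2, 5, 6] / [7]
  Insert 1 (step 8): P = [1, 4, 7] / [2, 6, 8] / [3] / [5];  Q = [1, 3, 4] / [2, 5, 6] / [7] / [8]
Final shape: (3, 3, 1, 1).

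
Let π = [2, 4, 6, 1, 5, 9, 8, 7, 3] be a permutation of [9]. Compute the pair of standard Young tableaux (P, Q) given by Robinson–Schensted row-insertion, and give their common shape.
P = [1, 3, 5, 7] / [2, 4, 8] / [6] / [9];  Q = [1, 2, 3, 6] / [4, 5, 7] / [8] / [9];  common shape = (4, 3, 1, 1)

Row-insert the values π_1, π_2, … into P one at a time, bumping the leftmost entry strictly greater than the inserted value down to the next row. The recording tableau Q records, in position (i, j), the step at which that cell was added to P.
  Insert 2 (step 1): P = [2];  Q = [1]
  Insert 4 (step 2): P = [2, 4];  Q = [1, 2]
  Insert 6 (step 3): P = [2, 4, 6];  Q = [1, 2, 3]
  Insert 1 (step 4): P = [1, 4, 6] / [2];  Q = [1, 2, 3] / [4]
  Insert 5 (step 5): P = [1, 4, 5] / [2, 6];  Q = [1, 2, 3] / [4, 5]
  Insert 9 (step 6): P = [1, 4, 5, 9] / [2, 6];  Q = [1, 2, 3, 6] / [4, 5]
  Insert 8 (step 7): P = [1, 4, 5, 8] / [2, 6, 9];  Q = [1, 2, 3, 6] / [4, 5, 7]
  Insert 7 (step 8): P = [1, 4, 5, 7] / [2, 6, 8] / [9];  Q = [1, 2, 3, 6] / [4, 5, 7] / [8]
  Insert 3 (step 9): P = [1, 3, 5, 7] / [2, 4, 8] / [6] / [9];  Q = [1, 2, 3, 6] / [4, 5, 7] / [8] / [9]
Final shape: (4, 3, 1, 1).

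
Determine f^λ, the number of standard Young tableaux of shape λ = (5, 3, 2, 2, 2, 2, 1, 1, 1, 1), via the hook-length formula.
# SYT of shape (5, 3, 2, 2, 2, 2, 1, 1, 1, 1) = 20995000

Hook-length formula: f^λ = n! / Π hook(c), product over all cells c of the Young diagram. For λ = (5, 3, 2, 2, 2, 2, 1, 1, 1, 1), n = 20 boxes. Hook lengths by row (left-to-right, top-to-bottom): [14, 9, 4, 2, 1]; [11, 6, 1]; [9, 4]; [8, 3]; [7, 2]; [6, 1]; [4]; [3]; [2]; [1]. Product of hooks = 115880067072. So f^λ = 20! / 115880067072 = 2432902008176640000 / 115880067072 = 20995000.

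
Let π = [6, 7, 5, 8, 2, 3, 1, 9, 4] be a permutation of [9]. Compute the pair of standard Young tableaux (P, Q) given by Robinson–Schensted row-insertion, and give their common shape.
P = [1, 3, 4, 9] / [2, 7, 8] / [5] / [6];  Q = [1, 2, 4, 8] / [3, 6, 9] / [5] / [7];  common shape = (4, 3, 1, 1)

Row-insert the values π_1, π_2, … into P one at a time, bumping the leftmost entry strictly greater than the inserted value down to the next row. The recording tableau Q records, in position (i, j), the step at which that cell was added to P.
  Insert 6 (step 1): P = [6];  Q = [1]
  Insert 7 (step 2): P = [6, 7];  Q = [1, 2]
  Insert 5 (step 3): P = [5, 7] / [6];  Q = [1, 2] / [3]
  Insert 8 (step 4): P = [5, 7, 8] / [6];  Q = [1, 2, 4] / [3]
  Insert 2 (step 5): P = [2, 7, 8] / [5] / [6];  Q = [1, 2, 4] / [3] / [5]
  Insert 3 (step 6): P = [2, 3, 8] / [5, 7] / [6];  Q = [1, 2, 4] / [3, 6] / [5]
  Insert 1 (step 7): P = [1, 3, 8] / [2, 7] / [5] / [6];  Q = [1, 2, 4] / [3, 6] / [5] / [7]
  Insert 9 (step 8): P = [1, 3, 8, 9] / [2, 7] / [5] / [6];  Q = [1, 2, 4, 8] / [3, 6] / [5] / [7]
  Insert 4 (step 9): P = [1, 3, 4, 9] / [2, 7, 8] / [5] / [6];  Q = [1, 2, 4, 8] / [3, 6, 9] / [5] / [7]
Final shape: (4, 3, 1, 1).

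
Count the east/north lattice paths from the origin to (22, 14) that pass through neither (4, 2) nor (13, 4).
Number of paths = 2355251035

Inclusion–exclusion. Total paths: C(36, 22) = 3796297200. Through P₁: C(6, 4)·C(30, 18) = 1297398375. Through P₂: C(17, 13)·C(19, 9) = 219859640. Since P₁ is strictly southwest of P₂, a monotone path through both must visit P₁ then P₂; paths through both = C(6, 4)·C(11, 9)·C(19, 9) = 76211850. Avoid both = 3796297200 − 1297398375 − 219859640 + 76211850 = 2355251035.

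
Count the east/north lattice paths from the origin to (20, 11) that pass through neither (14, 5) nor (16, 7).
Number of paths = 61650813

Inclusion–exclusion. Total paths: C(31, 20) = 84672315. Through P₁: C(19, 14)·C(12, 6) = 10744272. Through P₂: C(23, 16)·C(8, 4) = 17160990. Since P₁ is strictly southwest of P₂, a monotone path through both must visit P₁ then P₂; paths through both = C(19, 14)·C(4, 2)·C(8, 4) = 4883760. Avoid both = 84672315 − 10744272 − 17160990 + 4883760 = 61650813.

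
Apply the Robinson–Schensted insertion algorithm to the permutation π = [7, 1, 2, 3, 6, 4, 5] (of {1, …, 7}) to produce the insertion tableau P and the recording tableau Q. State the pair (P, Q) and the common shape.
P = [1, 2, 3, 4, 5] / [6] / [7];  Q = [1, 3, 4, 5, 7] / [2] / [6];  common shape = (5, 1, 1)

Row-insert the values π_1, π_2, … into P one at a time, bumping the leftmost entry strictly greater than the inserted value down to the next row. The recording tableau Q records, in position (i, j), the step at which that cell was added to P.
  Insert 7 (step 1): P = [7];  Q = [1]
  Insert 1 (step 2): P = [1] / [7];  Q = [1] / [2]
  Insert 2 (step 3): P = [1, 2] / [7];  Q = [1, 3] / [2]
  Insert 3 (step 4): P = [1, 2, 3] / [7];  Q = [1, 3, 4] / [2]
  Insert 6 (step 5): P = [1, 2, 3, 6] / [7];  Q = [1, 3, 4, 5] / [2]
  Insert 4 (step 6): P = [1, 2, 3, 4] / [6] / [7];  Q = [1, 3, 4, 5] / [2] / [6]
  Insert 5 (step 7): P = [1, 2, 3, 4, 5] / [6] / [7];  Q = [1, 3, 4, 5, 7] / [2] / [6]
Final shape: (5, 1, 1).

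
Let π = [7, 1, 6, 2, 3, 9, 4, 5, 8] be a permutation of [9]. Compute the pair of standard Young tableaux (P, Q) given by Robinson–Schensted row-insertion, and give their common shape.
P = [1, 2, 3, 4, 5, 8] / [6, 9] / [7];  Q = [1, 3, 5, 6, 8, 9] / [2, 7] / [4];  common shape = (6, 2, 1)

Row-insert the values π_1, π_2, … into P one at a time, bumping the leftmost entry strictly greater than the inserted value down to the next row. The recording tableau Q records, in position (i, j), the step at which that cell was added to P.
  Insert 7 (step 1): P = [7];  Q = [1]
  Insert 1 (step 2): P = [1] / [7];  Q = [1] / [2]
  Insert 6 (step 3): P = [1, 6] / [7];  Q = [1, 3] / [2]
  Insert 2 (step 4): P = [1, 2] / [6] / [7];  Q = [1, 3] / [2] / [4]
  Insert 3 (step 5): P = [1, 2, 3] / [6] / [7];  Q = [1, 3, 5] / [2] / [4]
  Insert 9 (step 6): P = [1, 2, 3, 9] / [6] / [7];  Q = [1, 3, 5, 6] / [2] / [4]
  Insert 4 (step 7): P = [1, 2, 3, 4] / [6, 9] / [7];  Q = [1, 3, 5, 6] / [2, 7] / [4]
  Insert 5 (step 8): P = [1, 2, 3, 4, 5] / [6, 9] / [7];  Q = [1, 3, 5, 6, 8] / [2, 7] / [4]
  Insert 8 (step 9): P = [1, 2, 3, 4, 5, 8] / [6, 9] / [7];  Q = [1, 3, 5, 6, 8, 9] / [2, 7] / [4]
Final shape: (6, 2, 1).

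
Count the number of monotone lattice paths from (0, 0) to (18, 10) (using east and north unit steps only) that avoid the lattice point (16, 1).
Number of paths = 13122175

Total paths from (0, 0) to (18, 10): C(28, 18) = 13123110. Paths through (16, 1): (paths (0, 0) → (16, 1)) × (paths (16, 1) → (18, 10)) = C(17, 16) · C(11, 2) = 17 · 55 = 935. Avoidance count = 13123110 − 935 = 13122175.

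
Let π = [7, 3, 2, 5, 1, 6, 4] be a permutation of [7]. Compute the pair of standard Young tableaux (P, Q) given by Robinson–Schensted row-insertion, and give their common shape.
P = [1, 4, 6] / [2, 5] / [3] / [7];  Q = [1, 4, 6] / [2, 7] / [3] / [5];  common shape = (3, 2, 1, 1)

Row-insert the values π_1, π_2, … into P one at a time, bumping the leftmost entry strictly greater than the inserted value down to the next row. The recording tableau Q records, in position (i, j), the step at which that cell was added to P.
  Insert 7 (step 1): P = [7];  Q = [1]
  Insert 3 (step 2): P = [3] / [7];  Q = [1] / [2]
  Insert 2 (step 3): P = [2] / [3] / [7];  Q = [1] / [2] / [3]
  Insert 5 (step 4): P = [2, 5] / [3] / [7];  Q = [1, 4] / [2] / [3]
  Insert 1 (step 5): P = [1, 5] / [2] / [3] / [7];  Q = [1, 4] / [2] / [3] / [5]
  Insert 6 (step 6): P = [1, 5, 6] / [2] / [3] / [7];  Q = [1, 4, 6] / [2] / [3] / [5]
  Insert 4 (step 7): P = [1, 4, 6] / [2, 5] / [3] / [7];  Q = [1, 4, 6] / [2, 7] / [3] / [5]
Final shape: (3, 2, 1, 1).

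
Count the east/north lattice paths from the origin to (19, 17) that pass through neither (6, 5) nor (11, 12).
Number of paths = 4925752062

Inclusion–exclusion. Total paths: C(36, 19) = 8597496600. Through P₁: C(11, 6)·C(25, 13) = 2402538600. Through P₂: C(23, 11)·C(13, 8) = 1740124386. Since P₁ is strictly southwest of P₂, a monotone path through both must visit P₁ then P₂; paths through both = C(11, 6)·C(12, 5)·C(13, 8) = 470918448. Avoid both = 8597496600 − 2402538600 − 1740124386 + 470918448 = 4925752062.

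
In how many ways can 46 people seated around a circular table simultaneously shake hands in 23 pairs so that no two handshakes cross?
C_23 = 343059613650

These noncrossing handshakes are counted by the Catalan number C_n = (1/(n + 1)) · C(2n, n). For n = 23: C_23 = (1/24) · C(46, 23) = 8233430727600/24 = 343059613650.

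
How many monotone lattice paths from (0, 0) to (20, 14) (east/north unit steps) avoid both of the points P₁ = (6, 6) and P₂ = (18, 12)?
Number of paths = 680467626

Inclusion–exclusion. Total paths: C(34, 20) = 1391975640. Through P₁: C(12, 6)·C(22, 14) = 295467480. Through P₂: C(30, 18)·C(4, 2) = 518959350. Since P₁ is strictly southwest of P₂, a monotone path through both must visit P₁ then P₂; paths through both = C(12, 6)·C(18, 12)·C(4, 2) = 102918816. Avoid both = 1391975640 − 295467480 − 518959350 + 102918816 = 680467626.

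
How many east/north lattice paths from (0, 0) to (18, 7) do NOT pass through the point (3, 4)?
Number of paths = 452140

Total paths from (0, 0) to (18, 7): C(25, 18) = 480700. Paths through (3, 4): (paths (0, 0) → (3, 4)) × (paths (3, 4) → (18, 7)) = C(7, 3) · C(18, 15) = 35 · 816 = 28560. Avoidance count = 480700 − 28560 = 452140.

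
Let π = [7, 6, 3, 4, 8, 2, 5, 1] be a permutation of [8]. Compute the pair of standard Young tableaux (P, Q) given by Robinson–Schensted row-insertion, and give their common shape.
P = [1, 4, 5] / [2, 8] / [3] / [6] / [7];  Q = [1, 4, 5] / [2, 7] / [3] / [6] / [8];  common shape = (3, 2, 1, 1, 1)

Row-insert the values π_1, π_2, … into P one at a time, bumping the leftmost entry strictly greater than the inserted value down to the next row. The recording tableau Q records, in position (i, j), the step at which that cell was added to P.
  Insert 7 (step 1): P = [7];  Q = [1]
  Insert 6 (step 2): P = [6] / [7];  Q = [1] / [2]
  Insert 3 (step 3): P = [3] / [6] / [7];  Q = [1] / [2] / [3]
  Insert 4 (step 4): P = [3, 4] / [6] / [7];  Q = [1, 4] / [2] / [3]
  Insert 8 (step 5): P = [3, 4, 8] / [6] / [7];  Q = [1, 4, 5] / [2] / [3]
  Insert 2 (step 6): P = [2, 4, 8] / [3] / [6] / [7];  Q = [1, 4, 5] / [2] / [3] / [6]
  Insert 5 (step 7): P = [2, 4, 5] / [3, 8] / [6] / [7];  Q = [1, 4, 5] / [2, 7] / [3] / [6]
  Insert 1 (step 8): P = [1, 4, 5] / [2, 8] / [3] / [6] / [7];  Q = [1, 4, 5] / [2, 7] / [3] / [6] / [8]
Final shape: (3, 2, 1, 1, 1).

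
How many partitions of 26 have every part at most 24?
p(26, parts ≤ 24) = 2434

Use the recurrence p(n, m) = p(n, m−1) + p(n−m, m): either the largest part is < m (count p(n, m−1)) or the largest part is exactly m (remove one copy of m, count p(n−m, m)). With p(0, ·) = 1 this gives p(26, parts ≤ 24) = 2434. (By conjugating Young diagrams, this also counts partitions of 26 into at most 24 parts.)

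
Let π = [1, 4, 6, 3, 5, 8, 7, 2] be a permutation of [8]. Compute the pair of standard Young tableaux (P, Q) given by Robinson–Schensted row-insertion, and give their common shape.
P = [1, 2, 5, 7] / [3, 6, 8] / [4];  Q = [1, 2, 3, 6] / [4, 5, 7] / [8];  common shape = (4, 3, 1)

Row-insert the values π_1, π_2, … into P one at a time, bumping the leftmost entry strictly greater than the inserted value down to the next row. The recording tableau Q records, in position (i, j), the step at which that cell was added to P.
  Insert 1 (step 1): P = [1];  Q = [1]
  Insert 4 (step 2): P = [1, 4];  Q = [1, 2]
  Insert 6 (step 3): P = [1, 4, 6];  Q = [1, 2, 3]
  Insert 3 (step 4): P = [1, 3, 6] / [4];  Q = [1, 2, 3] / [4]
  Insert 5 (step 5): P = [1, 3, 5] / [4, 6];  Q = [1, 2, 3] / [4, 5]
  Insert 8 (step 6): P = [1, 3, 5, 8] / [4, 6];  Q = [1, 2, 3, 6] / [4, 5]
  Insert 7 (step 7): P = [1, 3, 5, 7] / [4, 6, 8];  Q = [1, 2, 3, 6] / [4, 5, 7]
  Insert 2 (step 8): P = [1, 2, 5, 7] / [3, 6, 8] / [4];  Q = [1, 2, 3, 6] / [4, 5, 7] / [8]
Final shape: (4, 3, 1).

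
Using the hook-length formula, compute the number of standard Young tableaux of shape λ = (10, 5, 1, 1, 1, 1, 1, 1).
# SYT of shape (10, 5, 1, 1, 1, 1, 1, 1) = 26142480

Hook-length formula: f^λ = n! / Π hook(c), product over all cells c of the Young diagram. For λ = (10, 5, 1, 1, 1, 1, 1, 1), n = 21 boxes. Hook lengths by row (left-to-right, top-to-bottom): [17, 10, 9, 8, 7, 5, 4, 3, 2, 1]; [11, 4, 3, 2, 1]; [6]; [5]; [4]; [3]; [2]; [1]. Product of hooks = 1954326528000. So f^λ = 21! / 1954326528000 = 51090942171709440000 / 1954326528000 = 26142480.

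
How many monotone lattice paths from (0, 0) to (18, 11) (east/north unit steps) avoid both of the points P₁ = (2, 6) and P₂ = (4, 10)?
Number of paths = 34018803

Inclusion–exclusion. Total paths: C(29, 18) = 34597290. Through P₁: C(8, 2)·C(21, 16) = 569772. Through P₂: C(14, 4)·C(15, 14) = 15015. Since P₁ is strictly southwest of P₂, a monotone path through both must visit P₁ then P₂; paths through both = C(8, 2)·C(6, 2)·C(15, 14) = 6300. Avoid both = 34597290 − 569772 − 15015 + 6300 = 34018803.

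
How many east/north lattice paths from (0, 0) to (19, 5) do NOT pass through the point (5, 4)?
Number of paths = 40614

Total paths from (0, 0) to (19, 5): C(24, 19) = 42504. Paths through (5, 4): (paths (0, 0) → (5, 4)) × (paths (5, 4) → (19, 5)) = C(9, 5) · C(15, 14) = 126 · 15 = 1890. Avoidance count = 42504 − 1890 = 40614.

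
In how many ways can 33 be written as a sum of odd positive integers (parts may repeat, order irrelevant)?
p_odd(33) = 448

Enumerate partitions using only odd parts via the recurrence o(n, m) = o(n, m−2) + o(n−m, m) over odd m, starting from the largest odd part ≤ n. This gives p_odd(33) = 448. (Euler's theorem: equals the count of distinct-part partitions.)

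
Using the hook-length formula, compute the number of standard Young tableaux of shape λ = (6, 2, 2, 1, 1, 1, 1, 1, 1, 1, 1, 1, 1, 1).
# SYT of shape (6, 2, 2, 1, 1, 1, 1, 1, 1, 1, 1, 1, 1, 1) = 1101600

Hook-length formula: f^λ = n! / Π hook(c), product over all cells c of the Young diagram. For λ = (6, 2, 2, 1, 1, 1, 1, 1, 1, 1, 1, 1, 1, 1), n = 21 boxes. Hook lengths by row (left-to-right, top-to-bottom): [19, 7, 4, 3, 2, 1]; [14, 2]; [13, 1]; [11]; [10]; [9]; [8]; [7]; [6]; [5]; [4]; [3]; [2]; [1]. Product of hooks = 46378850918400. So f^λ = 21! / 46378850918400 = 51090942171709440000 / 46378850918400 = 1101600.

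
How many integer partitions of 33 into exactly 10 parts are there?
p(33, 10 parts) = 984

Partitions of n into exactly k parts are in bijection with partitions of n − k into at most k parts (subtract 1 from each part). So p(33, exactly 10) = p(23, parts ≤ 10). Computing via the recurrence p(m, j) = p(m, j−1) + p(m−j, j) gives 984.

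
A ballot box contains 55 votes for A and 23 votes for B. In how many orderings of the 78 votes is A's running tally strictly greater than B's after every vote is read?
Strict-lead orderings = 14154380958968015360

Total orderings of the 78 votes with 55 for A: C(78, 55) = 34501303587484537440. By the Bertrand ballot formula (Cycle Lemma / reflection principle), the number of orderings in which A is strictly ahead of B throughout is (p − q)/(p + q) · C(p + q, p) = (55 − 23)/(55 + 23) · 34501303587484537440 = 14154380958968015360.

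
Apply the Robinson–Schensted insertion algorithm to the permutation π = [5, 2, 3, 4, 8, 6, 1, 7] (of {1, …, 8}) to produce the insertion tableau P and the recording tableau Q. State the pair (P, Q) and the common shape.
P = [1, 3, 4, 6, 7] / [2, 8] / [5];  Q = [1, 3, 4, 5, 8] / [2, 6] / [7];  common shape = (5, 2, 1)

Row-insert the values π_1, π_2, … into P one at a time, bumping the leftmost entry strictly greater than the inserted value down to the next row. The recording tableau Q records, in position (i, j), the step at which that cell was added to P.
  Insert 5 (step 1): P = [5];  Q = [1]
  Insert 2 (step 2): P = [2] / [5];  Q = [1] / [2]
  Insert 3 (step 3): P = [2, 3] / [5];  Q = [1, 3] / [2]
  Insert 4 (step 4): P = [2, 3, 4] / [5];  Q = [1, 3, 4] / [2]
  Insert 8 (step 5): P = [2, 3, 4, 8] / [5];  Q = [1, 3, 4, 5] / [2]
  Insert 6 (step 6): P = [2, 3, 4, 6] / [5, 8];  Q = [1, 3, 4, 5] / [2, 6]
  Insert 1 (step 7): P = [1, 3, 4, 6] / [2, 8] / [5];  Q = [1, 3, 4, 5] / [2, 6] / [7]
  Insert 7 (step 8): P = [1, 3, 4, 6, 7] / [2, 8] / [5];  Q = [1, 3, 4, 5, 8] / [2, 6] / [7]
Final shape: (5, 2, 1).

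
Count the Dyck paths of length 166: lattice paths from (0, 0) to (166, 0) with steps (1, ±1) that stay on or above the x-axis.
C_83 = 68854441132780194707888052034668647142985206100

These Dyck paths are counted by the Catalan number C_n = (1/(n + 1)) · C(2n, n). For n = 83: C_83 = (1/84) · C(166, 83) = 5783773055153536355462596370912166360010757312400/84 = 68854441132780194707888052034668647142985206100.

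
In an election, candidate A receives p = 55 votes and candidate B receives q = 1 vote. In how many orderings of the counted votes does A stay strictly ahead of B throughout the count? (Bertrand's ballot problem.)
Strict-lead orderings = 54

Total orderings of the 56 votes with 55 for A: C(56, 55) = 56. By the Bertrand ballot formula (Cycle Lemma / reflection principle), the number of orderings in which A is strictly ahead of B throughout is (p − q)/(p + q) · C(p + q, p) = (55 − 1)/(55 + 1) · 56 = 54.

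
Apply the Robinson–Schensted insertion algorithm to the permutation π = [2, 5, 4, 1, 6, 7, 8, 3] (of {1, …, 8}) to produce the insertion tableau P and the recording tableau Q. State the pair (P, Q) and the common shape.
P = [1, 3, 6, 7, 8] / [2, 4] / [5];  Q = [1, 2, 5, 6, 7] / [3, 8] / [4];  common shape = (5, 2, 1)

Row-insert the values π_1, π_2, … into P one at a time, bumping the leftmost entry strictly greater than the inserted value down to the next row. The recording tableau Q records, in position (i, j), the step at which that cell was added to P.
  Insert 2 (step 1): P = [2];  Q = [1]
  Insert 5 (step 2): P = [2, 5];  Q = [1, 2]
  Insert 4 (step 3): P = [2, 4] / [5];  Q = [1, 2] / [3]
  Insert 1 (step 4): P = [1, 4] / [2] / [5];  Q = [1, 2] / [3] / [4]
  Insert 6 (step 5): P = [1, 4, 6] / [2] / [5];  Q = [1, 2, 5] / [3] / [4]
  Insert 7 (step 6): P = [1, 4, 6, 7] / [2] / [5];  Q = [1, 2, 5, 6] / [3] / [4]
  Insert 8 (step 7): P = [1, 4, 6, 7, 8] / [2] / [5];  Q = [1, 2, 5, 6, 7] / [3] / [4]
  Insert 3 (step 8): P = [1, 3, 6, 7, 8] / [2, 4] / [5];  Q = [1, 2, 5, 6, 7] / [3, 8] / [4]
Final shape: (5, 2, 1).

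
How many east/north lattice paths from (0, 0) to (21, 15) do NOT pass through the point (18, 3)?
Number of paths = 5567297410

Total paths from (0, 0) to (21, 15): C(36, 21) = 5567902560. Paths through (18, 3): (paths (0, 0) → (18, 3)) × (paths (18, 3) → (21, 15)) = C(21, 18) · C(15, 3) = 1330 · 455 = 605150. Avoidance count = 5567902560 − 605150 = 5567297410.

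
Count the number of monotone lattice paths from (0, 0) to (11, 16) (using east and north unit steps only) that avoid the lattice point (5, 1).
Number of paths = 12712311

Total paths from (0, 0) to (11, 16): C(27, 11) = 13037895. Paths through (5, 1): (paths (0, 0) → (5, 1)) × (paths (5, 1) → (11, 16)) = C(6, 5) · C(21, 6) = 6 · 54264 = 325584. Avoidance count = 13037895 − 325584 = 12712311.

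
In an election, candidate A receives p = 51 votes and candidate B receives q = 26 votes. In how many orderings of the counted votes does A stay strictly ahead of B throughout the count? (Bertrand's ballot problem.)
Strict-lead orderings = 75353121846291778200

Total orderings of the 77 votes with 51 for A: C(77, 51) = 232087615286578676856. By the Bertrand ballot formula (Cycle Lemma / reflection principle), the number of orderings in which A is strictly ahead of B throughout is (p − q)/(p + q) · C(p + q, p) = (51 − 26)/(51 + 26) · 232087615286578676856 = 75353121846291778200.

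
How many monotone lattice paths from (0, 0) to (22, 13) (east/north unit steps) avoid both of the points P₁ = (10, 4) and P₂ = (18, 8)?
Number of paths = 1047699590

Inclusion–exclusion. Total paths: C(35, 22) = 1476337800. Through P₁: C(14, 10)·C(21, 12) = 294223930. Through P₂: C(26, 18)·C(9, 4) = 196846650. Since P₁ is strictly southwest of P₂, a monotone path through both must visit P₁ then P₂; paths through both = C(14, 10)·C(12, 8)·C(9, 4) = 62432370. Avoid both = 1476337800 − 294223930 − 196846650 + 62432370 = 1047699590.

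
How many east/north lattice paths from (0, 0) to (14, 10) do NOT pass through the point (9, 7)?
Number of paths = 1320616

Total paths from (0, 0) to (14, 10): C(24, 14) = 1961256. Paths through (9, 7): (paths (0, 0) → (9, 7)) × (paths (9, 7) → (14, 10)) = C(16, 9) · C(8, 5) = 11440 · 56 = 640640. Avoidance count = 1961256 − 640640 = 1320616.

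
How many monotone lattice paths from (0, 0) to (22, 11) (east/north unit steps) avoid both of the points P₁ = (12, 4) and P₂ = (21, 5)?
Number of paths = 157808300

Inclusion–exclusion. Total paths: C(33, 22) = 193536720. Through P₁: C(16, 12)·C(17, 10) = 35395360. Through P₂: C(26, 21)·C(7, 1) = 460460. Since P₁ is strictly southwest of P₂, a monotone path through both must visit P₁ then P₂; paths through both = C(16, 12)·C(10, 9)·C(7, 1) = 127400. Avoid both = 193536720 − 35395360 − 460460 + 127400 = 157808300.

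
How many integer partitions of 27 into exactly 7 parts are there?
p(27, 7 parts) = 364

Partitions of n into exactly k parts are in bijection with partitions of n − k into at most k parts (subtract 1 from each part). So p(27, exactly 7) = p(20, parts ≤ 7). Computing via the recurrence p(m, j) = p(m, j−1) + p(m−j, j) gives 364.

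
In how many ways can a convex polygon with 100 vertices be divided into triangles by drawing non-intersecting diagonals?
C_98 = 57743358069601357782187700608042856334020731624756611000

These polygon triangulations are counted by the Catalan number C_n = (1/(n + 1)) · C(2n, n). For n = 98: C_98 = (1/99) · C(196, 98) = 5716592448890534420436582360196242777068052430850904489000/99 = 57743358069601357782187700608042856334020731624756611000.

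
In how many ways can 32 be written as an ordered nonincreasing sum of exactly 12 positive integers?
p(32, 12 parts) = 582

Partitions of n into exactly k parts are in bijection with partitions of n − k into at most k parts (subtract 1 from each part). So p(32, exactly 12) = p(20, parts ≤ 12). Computing via the recurrence p(m, j) = p(m, j−1) + p(m−j, j) gives 582.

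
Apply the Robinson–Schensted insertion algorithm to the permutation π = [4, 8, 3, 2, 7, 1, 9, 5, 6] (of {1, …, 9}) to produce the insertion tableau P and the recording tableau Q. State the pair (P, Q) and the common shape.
P = [1, 5, 6] / [2, 7, 9] / [3, 8] / [4];  Q = [1, 2, 7] / [3, 5, 9] / [4, 8] / [6];  common shape = (3, 3, 2, 1)

Row-insert the values π_1, π_2, … into P one at a time, bumping the leftmost entry strictly greater than the inserted value down to the next row. The recording tableau Q records, in position (i, j), the step at which that cell was added to P.
  Insert 4 (step 1): P = [4];  Q = [1]
  Insert 8 (step 2): P = [4, 8];  Q = [1, 2]
  Insert 3 (step 3): P = [3, 8] / [4];  Q = [1, 2] / [3]
  Insert 2 (step 4): P = [2, 8] / [3] / [4];  Q = [1, 2] / [3] / [4]
  Insert 7 (step 5): P = [2, 7] / [3, 8] / [4];  Q = [1, 2] / [3, 5] / [4]
  Insert 1 (step 6): P = [1, 7] / [2, 8] / [3] / [4];  Q = [1, 2] / [3, 5] / [4] / [6]
  Insert 9 (step 7): P = [1, 7, 9] / [2, 8] / [3] / [4];  Q = [1, 2, 7] / [3, 5] / [4] / [6]
  Insert 5 (step 8): P = [1, 5, 9] / [2, 7] / [3, 8] / [4];  Q = [1, 2, 7] / [3, 5] / [4, 8] / [6]
  Insert 6 (step 9): P = [1, 5, 6] / [2, 7, 9] / [3, 8] / [4];  Q = [1, 2, 7] / [3, 5, 9] / [4, 8] / [6]
Final shape: (3, 3, 2, 1).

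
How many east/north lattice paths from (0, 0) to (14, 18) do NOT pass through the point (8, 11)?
Number of paths = 341736888

Total paths from (0, 0) to (14, 18): C(32, 14) = 471435600. Paths through (8, 11): (paths (0, 0) → (8, 11)) × (paths (8, 11) → (14, 18)) = C(19, 8) · C(13, 6) = 75582 · 1716 = 129698712. Avoidance count = 471435600 − 129698712 = 341736888.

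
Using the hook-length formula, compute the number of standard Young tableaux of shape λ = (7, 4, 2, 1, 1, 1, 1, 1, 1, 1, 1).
# SYT of shape (7, 4, 2, 1, 1, 1, 1, 1, 1, 1, 1) = 49771260

Hook-length formula: f^λ = n! / Π hook(c), product over all cells c of the Young diagram. For λ = (7, 4, 2, 1, 1, 1, 1, 1, 1, 1, 1), n = 21 boxes. Hook lengths by row (left-to-right, top-to-bottom): [17, 8, 6, 5, 3, 2, 1]; [13, 4, 2, 1]; [10, 1]; [8]; [7]; [6]; [5]; [4]; [3]; [2]; [1]. Product of hooks = 1026514944000. So f^λ = 21! / 1026514944000 = 51090942171709440000 / 1026514944000 = 49771260.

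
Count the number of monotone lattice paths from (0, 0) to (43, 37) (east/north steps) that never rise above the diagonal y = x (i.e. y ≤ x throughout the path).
Number of paths = 13692714153114028559800

By the reflection principle (André's argument), the number of monotone paths to (43, 37) with n ≤ m that never go above y = x is C(80, 43) − C(80, 44) = 86068488962431036661600 − 72375774809317008101800 = 13692714153114028559800.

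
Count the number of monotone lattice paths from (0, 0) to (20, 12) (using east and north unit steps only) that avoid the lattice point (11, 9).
Number of paths = 188841640

Total paths from (0, 0) to (20, 12): C(32, 20) = 225792840. Paths through (11, 9): (paths (0, 0) → (11, 9)) × (paths (11, 9) → (20, 12)) = C(20, 11) · C(12, 9) = 167960 · 220 = 36951200. Avoidance count = 225792840 − 36951200 = 188841640.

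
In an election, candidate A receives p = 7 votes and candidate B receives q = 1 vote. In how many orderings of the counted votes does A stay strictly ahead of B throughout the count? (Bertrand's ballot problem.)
Strict-lead orderings = 6

Total orderings of the 8 votes with 7 for A: C(8, 7) = 8. By the Bertrand ballot formula (Cycle Lemma / reflection principle), the number of orderings in which A is strictly ahead of B throughout is (p − q)/(p + q) · C(p + q, p) = (7 − 1)/(7 + 1) · 8 = 6.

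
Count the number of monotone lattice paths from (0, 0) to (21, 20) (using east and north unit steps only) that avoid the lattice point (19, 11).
Number of paths = 266124435720

Total paths from (0, 0) to (21, 20): C(41, 21) = 269128937220. Paths through (19, 11): (paths (0, 0) → (19, 11)) × (paths (19, 11) → (21, 20)) = C(30, 19) · C(11, 2) = 54627300 · 55 = 3004501500. Avoidance count = 269128937220 − 3004501500 = 266124435720.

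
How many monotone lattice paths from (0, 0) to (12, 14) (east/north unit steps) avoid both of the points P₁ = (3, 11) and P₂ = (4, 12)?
Number of paths = 9528480

Inclusion–exclusion. Total paths: C(26, 12) = 9657700. Through P₁: C(14, 3)·C(12, 9) = 80080. Through P₂: C(16, 4)·C(10, 8) = 81900. Since P₁ is strictly southwest of P₂, a monotone path through both must visit P₁ then P₂; paths through both = C(14, 3)·C(2, 1)·C(10, 8) = 32760. Avoid both = 9657700 − 80080 − 81900 + 32760 = 9528480.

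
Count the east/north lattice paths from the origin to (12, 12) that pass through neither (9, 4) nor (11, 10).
Number of paths = 1588093

Inclusion–exclusion. Total paths: C(24, 12) = 2704156. Through P₁: C(13, 9)·C(11, 3) = 117975. Through P₂: C(21, 11)·C(3, 1) = 1058148. Since P₁ is strictly southwest of P₂, a monotone path through both must visit P₁ then P₂; paths through both = C(13, 9)·C(8, 2)·C(3, 1) = 60060. Avoid both = 2704156 − 117975 − 1058148 + 60060 = 1588093.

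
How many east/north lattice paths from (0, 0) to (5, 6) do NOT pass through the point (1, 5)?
Number of paths = 432

Total paths from (0, 0) to (5, 6): C(11, 5) = 462. Paths through (1, 5): (paths (0, 0) → (1, 5)) × (paths (1, 5) → (5, 6)) = C(6, 1) · C(5, 4) = 6 · 5 = 30. Avoidance count = 462 − 30 = 432.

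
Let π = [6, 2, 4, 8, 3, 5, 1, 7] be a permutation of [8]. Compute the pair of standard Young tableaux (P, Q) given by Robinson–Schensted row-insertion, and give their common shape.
P = [1, 3, 5, 7] / [2, 8] / [4] / [6];  Q = [1, 3, 4, 8] / [2, 6] / [5] / [7];  common shape = (4, 2, 1, 1)

Row-insert the values π_1, π_2, … into P one at a time, bumping the leftmost entry strictly greater than the inserted value down to the next row. The recording tableau Q records, in position (i, j), the step at which that cell was added to P.
  Insert 6 (step 1): P = [6];  Q = [1]
  Insert 2 (step 2): P = [2] / [6];  Q = [1] / [2]
  Insert 4 (step 3): P = [2, 4] / [6];  Q = [1, 3] / [2]
  Insert 8 (step 4): P = [2, 4, 8] / [6];  Q = [1, 3, 4] / [2]
  Insert 3 (step 5): P = [2, 3, 8] / [4] / [6];  Q = [1, 3, 4] / [2] / [5]
  Insert 5 (step 6): P = [2, 3, 5] / [4, 8] / [6];  Q = [1, 3, 4] / [2, 6] / [5]
  Insert 1 (step 7): P = [1, 3, 5] / [2, 8] / [4] / [6];  Q = [1, 3, 4] / [2, 6] / [5] / [7]
  Insert 7 (step 8): P = [1, 3, 5, 7] / [2, 8] / [4] / [6];  Q = [1, 3, 4, 8] / [2, 6] / [5] / [7]
Final shape: (4, 2, 1, 1).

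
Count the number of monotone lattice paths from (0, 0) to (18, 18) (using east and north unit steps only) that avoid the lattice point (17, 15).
Number of paths = 6812244420

Total paths from (0, 0) to (18, 18): C(36, 18) = 9075135300. Paths through (17, 15): (paths (0, 0) → (17, 15)) × (paths (17, 15) → (18, 18)) = C(32, 17) · C(4, 1) = 565722720 · 4 = 2262890880. Avoidance count = 9075135300 − 2262890880 = 6812244420.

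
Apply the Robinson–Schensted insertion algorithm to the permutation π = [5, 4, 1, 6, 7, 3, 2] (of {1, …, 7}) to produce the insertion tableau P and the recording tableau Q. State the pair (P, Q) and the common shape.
P = [1, 2, 7] / [3, 6] / [4] / [5];  Q = [1, 4, 5] / [2, 6] / [3] / [7];  common shape = (3, 2, 1, 1)

Row-insert the values π_1, π_2, … into P one at a time, bumping the leftmost entry strictly greater than the inserted value down to the next row. The recording tableau Q records, in position (i, j), the step at which that cell was added to P.
  Insert 5 (step 1): P = [5];  Q = [1]
  Insert 4 (step 2): P = [4] / [5];  Q = [1] / [2]
  Insert 1 (step 3): P = [1] / [4] / [5];  Q = [1] / [2] / [3]
  Insert 6 (step 4): P = [1, 6] / [4] / [5];  Q = [1, 4] / [2] / [3]
  Insert 7 (step 5): P = [1, 6, 7] / [4] / [5];  Q = [1, 4, 5] / [2] / [3]
  Insert 3 (step 6): P = [1, 3, 7] / [4, 6] / [5];  Q = [1, 4, 5] / [2, 6] / [3]
  Insert 2 (step 7): P = [1, 2, 7] / [3, 6] / [4] / [5];  Q = [1, 4, 5] / [2, 6] / [3] / [7]
Final shape: (3, 2, 1, 1).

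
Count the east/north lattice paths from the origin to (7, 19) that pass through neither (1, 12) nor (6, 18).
Number of paths = 378312

Inclusion–exclusion. Total paths: C(26, 7) = 657800. Through P₁: C(13, 1)·C(13, 6) = 22308. Through P₂: C(24, 6)·C(2, 1) = 269192. Since P₁ is strictly southwest of P₂, a monotone path through both must visit P₁ then P₂; paths through both = C(13, 1)·C(11, 5)·C(2, 1) = 12012. Avoid both = 657800 − 22308 − 269192 + 12012 = 378312.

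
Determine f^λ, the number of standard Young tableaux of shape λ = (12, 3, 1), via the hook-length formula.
# SYT of shape (12, 3, 1) = 3900

Hook-length formula: f^λ = n! / Π hook(c), product over all cells c of the Young diagram. For λ = (12, 3, 1), n = 16 boxes. Hook lengths by row (left-to-right, top-to-bottom): [14, 12, 11, 9, 8, 7, 6, 5, 4, 3, 2, 1]; [4, 2, 1]; [1]. Product of hooks = 5364817920. So f^λ = 16! / 5364817920 = 20922789888000 / 5364817920 = 3900.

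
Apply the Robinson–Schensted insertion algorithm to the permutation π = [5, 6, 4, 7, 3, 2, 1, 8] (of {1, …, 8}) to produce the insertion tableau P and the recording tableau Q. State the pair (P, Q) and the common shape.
P = [1, 6, 7, 8] / [2] / [3] / [4] / [5];  Q = [1, 2, 4, 8] / [3] / [5] / [6] / [7];  common shape = (4, 1, 1, 1, 1)

Row-insert the values π_1, π_2, … into P one at a time, bumping the leftmost entry strictly greater than the inserted value down to the next row. The recording tableau Q records, in position (i, j), the step at which that cell was added to P.
  Insert 5 (step 1): P = [5];  Q = [1]
  Insert 6 (step 2): P = [5, 6];  Q = [1, 2]
  Insert 4 (step 3): P = [4, 6] / [5];  Q = [1, 2] / [3]
  Insert 7 (step 4): P = [4, 6, 7] / [5];  Q = [1, 2, 4] / [3]
  Insert 3 (step 5): P = [3, 6, 7] / [4] / [5];  Q = [1, 2, 4] / [3] / [5]
  Insert 2 (step 6): P = [2, 6, 7] / [3] / [4] / [5];  Q = [1, 2, 4] / [3] / [5] / [6]
  Insert 1 (step 7): P = [1, 6, 7] / [2] / [3] / [4] / [5];  Q = [1, 2, 4] / [3] / [5] / [6] / [7]
  Insert 8 (step 8): P = [1, 6, 7, 8] / [2] / [3] / [4] / [5];  Q = [1, 2, 4, 8] / [3] / [5] / [6] / [7]
Final shape: (4, 1, 1, 1, 1).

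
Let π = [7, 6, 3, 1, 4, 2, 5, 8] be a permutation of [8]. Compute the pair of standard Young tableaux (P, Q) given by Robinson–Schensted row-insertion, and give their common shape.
P = [1, 2, 5, 8] / [3, 4] / [6] / [7];  Q = [1, 5, 7, 8] / [2, 6] / [3] / [4];  common shape = (4, 2, 1, 1)

Row-insert the values π_1, π_2, … into P one at a time, bumping the leftmost entry strictly greater than the inserted value down to the next row. The recording tableau Q records, in position (i, j), the step at which that cell was added to P.
  Insert 7 (step 1): P = [7];  Q = [1]
  Insert 6 (step 2): P = [6] / [7];  Q = [1] / [2]
  Insert 3 (step 3): P = [3] / [6] / [7];  Q = [1] / [2] / [3]
  Insert 1 (step 4): P = [1] / [3] / [6] / [7];  Q = [1] / [2] / [3] / [4]
  Insert 4 (step 5): P = [1, 4] / [3] / [6] / [7];  Q = [1, 5] / [2] / [3] / [4]
  Insert 2 (step 6): P = [1, 2] / [3, 4] / [6] / [7];  Q = [1, 5] / [2, 6] / [3] / [4]
  Insert 5 (step 7): P = [1, 2, 5] / [3, 4] / [6] / [7];  Q = [1, 5, 7] / [2, 6] / [3] / [4]
  Insert 8 (step 8): P = [1, 2, 5, 8] / [3, 4] / [6] / [7];  Q = [1, 5, 7, 8] / [2, 6] / [3] / [4]
Final shape: (4, 2, 1, 1).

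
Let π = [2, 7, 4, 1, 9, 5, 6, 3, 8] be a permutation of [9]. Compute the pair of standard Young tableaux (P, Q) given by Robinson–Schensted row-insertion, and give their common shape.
P = [1, 3, 5, 6, 8] / [2, 4] / [7, 9];  Q = [1, 2, 5, 7, 9] / [3, 6] / [4, 8];  common shape = (5, 2, 2)

Row-insert the values π_1, π_2, … into P one at a time, bumping the leftmost entry strictly greater than the inserted value down to the next row. The recording tableau Q records, in position (i, j), the step at which that cell was added to P.
  Insert 2 (step 1): P = [2];  Q = [1]
  Insert 7 (step 2): P = [2, 7];  Q = [1, 2]
  Insert 4 (step 3): P = [2, 4] / [7];  Q = [1, 2] / [3]
  Insert 1 (step 4): P = [1, 4] / [2] / [7];  Q = [1, 2] / [3] / [4]
  Insert 9 (step 5): P = [1, 4, 9] / [2] / [7];  Q = [1, 2, 5] / [3] / [4]
  Insert 5 (step 6): P = [1, 4, 5] / [2, 9] / [7];  Q = [1, 2, 5] / [3, 6] / [4]
  Insert 6 (step 7): P = [1, 4, 5, 6] / [2, 9] / [7];  Q = [1, 2, 5, 7] / [3, 6] / [4]
  Insert 3 (step 8): P = [1, 3, 5, 6] / [2, 4] / [7, 9];  Q = [1, 2, 5, 7] / [3, 6] / [4, 8]
  Insert 8 (step 9): P = [1, 3, 5, 6, 8] / [2, 4] / [7, 9];  Q = [1, 2, 5, 7, 9] / [3, 6] / [4, 8]
Final shape: (5, 2, 2).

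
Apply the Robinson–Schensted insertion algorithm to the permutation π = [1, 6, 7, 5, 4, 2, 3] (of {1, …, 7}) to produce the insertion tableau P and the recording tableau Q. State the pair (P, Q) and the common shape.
P = [1, 2, 3] / [4, 7] / [5] / [6];  Q = [1, 2, 3] / [4, 7] / [5] / [6];  common shape = (3, 2, 1, 1)

Row-insert the values π_1, π_2, … into P one at a time, bumping the leftmost entry strictly greater than the inserted value down to the next row. The recording tableau Q records, in position (i, j), the step at which that cell was added to P.
  Insert 1 (step 1): P = [1];  Q = [1]
  Insert 6 (step 2): P = [1, 6];  Q = [1, 2]
  Insert 7 (step 3): P = [1, 6, 7];  Q = [1, 2, 3]
  Insert 5 (step 4): P = [1, 5, 7] / [6];  Q = [1, 2, 3] / [4]
  Insert 4 (step 5): P = [1, 4, 7] / [5] / [6];  Q = [1, 2, 3] / [4] / [5]
  Insert 2 (step 6): P = [1, 2, 7] / [4] / [5] / [6];  Q = [1, 2, 3] / [4] / [5] / [6]
  Insert 3 (step 7): P = [1, 2, 3] / [4, 7] / [5] / [6];  Q = [1, 2, 3] / [4, 7] / [5] / [6]
Final shape: (3, 2, 1, 1).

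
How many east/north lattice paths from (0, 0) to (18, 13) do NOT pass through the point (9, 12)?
Number of paths = 203313775

Total paths from (0, 0) to (18, 13): C(31, 18) = 206253075. Paths through (9, 12): (paths (0, 0) → (9, 12)) × (paths (9, 12) → (18, 13)) = C(21, 9) · C(10, 9) = 293930 · 10 = 2939300. Avoidance count = 206253075 − 2939300 = 203313775.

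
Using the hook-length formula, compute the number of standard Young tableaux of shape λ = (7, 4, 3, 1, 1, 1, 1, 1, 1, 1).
# SYT of shape (7, 4, 3, 1, 1, 1, 1, 1, 1, 1) = 130945815

Hook-length formula: f^λ = n! / Π hook(c), product over all cells c of the Young diagram. For λ = (7, 4, 3, 1, 1, 1, 1, 1, 1, 1), n = 21 boxes. Hook lengths by row (left-to-right, top-to-bottom): [16, 8, 7, 5, 3, 2, 1]; [12, 4, 3, 1]; [10, 2, 1]; [7]; [6]; [5]; [4]; [3]; [2]; [1]. Product of hooks = 390168576000. So f^λ = 21! / 390168576000 = 51090942171709440000 / 390168576000 = 130945815.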